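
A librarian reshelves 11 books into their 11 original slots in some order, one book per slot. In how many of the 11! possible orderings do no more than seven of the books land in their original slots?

39916414

Sum C(11,i)·!(11-i) for i = 0..7:
  i=0: C(11,0)·!11 = 1·14684570 = 14684570
  i=1: C(11,1)·!10 = 11·1334961 = 14684571
  i=2: C(11,2)·!9 = 55·133496 = 7342280
  i=3: C(11,3)·!8 = 165·14833 = 2447445
  i=4: C(11,4)·!7 = 330·1854 = 611820
  i=5: C(11,5)·!6 = 462·265 = 122430
  i=6: C(11,6)·!5 = 462·44 = 20328
  i=7: C(11,7)·!4 = 330·9 = 2970
Total = 39916414.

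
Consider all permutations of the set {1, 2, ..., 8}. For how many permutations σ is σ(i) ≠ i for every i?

14833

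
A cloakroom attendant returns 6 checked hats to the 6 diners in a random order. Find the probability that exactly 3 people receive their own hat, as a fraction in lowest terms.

Favorable outcomes: C(6,3)·!3 = 20·2 = 40.
Total outcomes: 6! = 720.
Probability = 40/720 = 1/18.

1/18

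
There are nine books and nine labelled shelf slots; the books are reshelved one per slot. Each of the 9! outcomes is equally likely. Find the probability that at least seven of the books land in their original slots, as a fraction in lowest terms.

Favorable outcomes: Σ_{i≥7} C(9,i)·!(9-i) = 36·1 + 9·0 + 1·1 = 37.
Total outcomes: 9! = 362880.
Probability = 37/362880 = 37/362880.

37/362880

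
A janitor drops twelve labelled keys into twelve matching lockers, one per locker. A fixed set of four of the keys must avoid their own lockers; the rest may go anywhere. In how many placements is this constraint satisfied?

Let A_j be the event that the j-th constrained one is fixed. By inclusion-exclusion over the 4 events:
Σ_{j=0}^{4} (-1)^j C(4,j)(12-j)!
= C(4,0)·12! - C(4,1)·11! + C(4,2)·10! - C(4,3)·9! + C(4,4)·8!
= 479001600 - 159667200 + 21772800 - 1451520 + 40320
= 339696000

339696000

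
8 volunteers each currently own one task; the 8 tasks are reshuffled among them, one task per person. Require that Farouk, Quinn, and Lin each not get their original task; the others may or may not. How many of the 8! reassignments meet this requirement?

27240

Let A_j be the event that the j-th constrained one is fixed. By inclusion-exclusion over the 3 events:
Σ_{j=0}^{3} (-1)^j C(3,j)(8-j)!
= C(3,0)·8! - C(3,1)·7! + C(3,2)·6! - C(3,3)·5!
= 40320 - 15120 + 2160 - 120
= 27240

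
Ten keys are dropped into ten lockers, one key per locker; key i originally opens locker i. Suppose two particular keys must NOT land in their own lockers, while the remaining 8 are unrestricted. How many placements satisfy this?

2943360

Inclusion-exclusion on the 2 forbidden self-matches:
Σ_{j=0}^{2} (-1)^j C(2,j)(10-j)!
= C(2,0)·10! - C(2,1)·9! + C(2,2)·8!
= 3628800 - 725760 + 40320
= 2943360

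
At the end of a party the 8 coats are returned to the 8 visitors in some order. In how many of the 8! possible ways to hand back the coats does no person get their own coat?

14833

!8 is the nearest integer to 8!/e.
8! = 40320, and 40320/e ≈ 14832.90, so !8 = 14833.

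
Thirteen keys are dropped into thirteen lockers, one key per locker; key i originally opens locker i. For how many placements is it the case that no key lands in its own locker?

2290792932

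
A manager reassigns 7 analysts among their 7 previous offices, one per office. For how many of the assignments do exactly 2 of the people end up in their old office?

924

Choose which 2 of the 7 are fixed: C(7,2) = 21.
The other 5 form a derangement: !5 = 44.
Total: 21 × 44 = 924.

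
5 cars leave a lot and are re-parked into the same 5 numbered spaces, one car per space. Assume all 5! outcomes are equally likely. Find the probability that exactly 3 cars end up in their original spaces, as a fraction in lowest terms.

1/12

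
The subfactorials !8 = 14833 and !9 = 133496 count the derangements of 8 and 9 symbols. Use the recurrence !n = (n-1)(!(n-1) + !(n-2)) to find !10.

1334961

!10 = (10-1)·(!9 + !8) = 9·(133496 + 14833) = 9·148329 = 1334961.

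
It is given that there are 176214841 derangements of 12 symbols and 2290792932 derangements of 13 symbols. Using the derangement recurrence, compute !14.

32071101049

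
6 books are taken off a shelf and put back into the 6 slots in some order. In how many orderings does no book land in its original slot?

Use !n = (n-1)(!(n-1) + !(n-2)).
!6 = 5·(44 + 9) = 5·53 = 265

265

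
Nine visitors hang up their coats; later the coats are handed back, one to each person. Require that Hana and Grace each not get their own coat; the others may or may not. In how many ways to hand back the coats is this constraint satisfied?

Inclusion-exclusion on the 2 forbidden self-matches:
Σ_{j=0}^{2} (-1)^j C(2,j)(9-j)!
= C(2,0)·9! - C(2,1)·8! + C(2,2)·7!
= 362880 - 80640 + 5040
= 287280

287280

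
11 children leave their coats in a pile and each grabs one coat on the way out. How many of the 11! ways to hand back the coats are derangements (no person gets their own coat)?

14684570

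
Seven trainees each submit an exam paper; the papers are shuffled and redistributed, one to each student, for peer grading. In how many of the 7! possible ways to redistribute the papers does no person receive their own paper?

1854

The number of derangements of 7 is !7 = Σ_{k=0}^{7} (-1)^k·7!/k!
= 7! - 7!/1! + 7!/2! - 7!/3! + 7!/4! - 7!/5! + 7!/6! - 7!/7!
= 5040 - 5040 + 2520 - 840 + 210 - 42 + 7 - 1
= 1854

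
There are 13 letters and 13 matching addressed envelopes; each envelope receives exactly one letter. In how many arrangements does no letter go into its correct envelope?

2290792932

The subfactorial !13 = [13!/e] (nearest integer).
13! = 6227020800, and 6227020800/e ≈ 2290792932.07, so !13 = 2290792932.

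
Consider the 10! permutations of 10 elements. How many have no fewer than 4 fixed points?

68914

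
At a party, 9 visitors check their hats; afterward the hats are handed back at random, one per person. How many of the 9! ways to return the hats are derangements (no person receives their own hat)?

Recurrence: !9 = 9·!8 + (-1)^9.
!9 = 9·14833 - 1 = 133496

133496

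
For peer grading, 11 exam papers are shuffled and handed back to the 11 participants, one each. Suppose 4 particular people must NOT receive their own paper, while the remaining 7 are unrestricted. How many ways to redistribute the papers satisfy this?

27422640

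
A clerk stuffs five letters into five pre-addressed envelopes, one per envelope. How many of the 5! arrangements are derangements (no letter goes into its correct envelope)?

44

!5 = 5! · Σ_{k=0}^{5} (-1)^k/k!
= 5! - 5!/1! + 5!/2! - 5!/3! + 5!/4! - 5!/5!
= 120 - 120 + 60 - 20 + 5 - 1
= 44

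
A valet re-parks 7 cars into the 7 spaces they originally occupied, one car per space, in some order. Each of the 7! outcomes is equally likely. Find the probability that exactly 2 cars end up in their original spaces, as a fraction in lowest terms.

11/60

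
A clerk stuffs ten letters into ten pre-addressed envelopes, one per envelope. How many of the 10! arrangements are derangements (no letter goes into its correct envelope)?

!10 = 10! · Σ_{k=0}^{10} (-1)^k/k!
= 10! - 10!/1! + 10!/2! - 10!/3! + 10!/4! - 10!/5! + 10!/6! - 10!/7! + 10!/8! - 10!/9! + 10!/10!
= 3628800 - 3628800 + 1814400 - 604800 + 151200 - 30240 + 5040 - 720 + 90 - 10 + 1
= 1334961

1334961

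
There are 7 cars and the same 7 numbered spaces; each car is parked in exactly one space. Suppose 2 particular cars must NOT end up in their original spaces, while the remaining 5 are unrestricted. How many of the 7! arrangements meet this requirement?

3720

Let A_j be the event that the j-th constrained one is fixed. By inclusion-exclusion over the 2 events:
Σ_{j=0}^{2} (-1)^j C(2,j)(7-j)!
= C(2,0)·7! - C(2,1)·6! + C(2,2)·5!
= 5040 - 1440 + 120
= 3720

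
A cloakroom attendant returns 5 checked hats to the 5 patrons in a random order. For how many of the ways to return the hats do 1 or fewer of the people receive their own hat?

89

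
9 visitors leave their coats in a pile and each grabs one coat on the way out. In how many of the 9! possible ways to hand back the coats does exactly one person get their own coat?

133497

Choose which one of the 9 is fixed: C(9,1) = 9.
The other 8 form a derangement: !8 = 14833.
Total: 9 × 14833 = 133497.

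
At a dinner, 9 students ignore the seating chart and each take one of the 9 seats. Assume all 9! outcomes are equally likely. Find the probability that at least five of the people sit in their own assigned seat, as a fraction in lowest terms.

1339/362880

Favorable outcomes: Σ_{i≥5} C(9,i)·!(9-i) = 126·9 + 84·2 + 36·1 + 9·0 + 1·1 = 1339.
Total outcomes: 9! = 362880.
Probability = 1339/362880 = 1339/362880.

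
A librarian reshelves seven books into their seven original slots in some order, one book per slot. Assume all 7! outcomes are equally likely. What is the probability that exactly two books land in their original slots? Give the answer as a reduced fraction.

11/60

Favorable outcomes: C(7,2)·!5 = 21·44 = 924.
Total outcomes: 7! = 5040.
Probability = 924/5040 = 11/60.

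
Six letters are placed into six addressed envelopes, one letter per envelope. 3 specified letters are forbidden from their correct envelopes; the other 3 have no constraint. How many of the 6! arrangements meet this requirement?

426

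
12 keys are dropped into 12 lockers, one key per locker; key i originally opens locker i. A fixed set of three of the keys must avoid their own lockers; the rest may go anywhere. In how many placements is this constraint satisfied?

369774720

Let A_j be the event that the j-th constrained one is fixed. By inclusion-exclusion over the 3 events:
Σ_{j=0}^{3} (-1)^j C(3,j)(12-j)!
= C(3,0)·12! - C(3,1)·11! + C(3,2)·10! - C(3,3)·9!
= 479001600 - 119750400 + 10886400 - 362880
= 369774720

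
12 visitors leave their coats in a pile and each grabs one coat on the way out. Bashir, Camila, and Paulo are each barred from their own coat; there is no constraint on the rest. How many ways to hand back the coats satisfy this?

Inclusion-exclusion on the 3 forbidden self-matches:
Σ_{j=0}^{3} (-1)^j C(3,j)(12-j)!
= C(3,0)·12! - C(3,1)·11! + C(3,2)·10! - C(3,3)·9!
= 479001600 - 119750400 + 10886400 - 362880
= 369774720

369774720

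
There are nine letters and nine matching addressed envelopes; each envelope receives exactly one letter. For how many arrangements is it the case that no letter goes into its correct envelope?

Recurrence: !9 = 8·(!8 + !7).
!9 = 8·(14833 + 1854) = 8·16687 = 133496

133496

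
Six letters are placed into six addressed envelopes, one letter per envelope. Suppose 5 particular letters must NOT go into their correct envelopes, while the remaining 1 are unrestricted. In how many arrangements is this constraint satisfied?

Inclusion-exclusion on the 5 forbidden self-matches:
Σ_{j=0}^{5} (-1)^j C(5,j)(6-j)!
= C(5,0)·6! - C(5,1)·5! + C(5,2)·4! - C(5,3)·3! + C(5,4)·2! - C(5,5)·1!
= 720 - 600 + 240 - 60 + 10 - 1
= 309

309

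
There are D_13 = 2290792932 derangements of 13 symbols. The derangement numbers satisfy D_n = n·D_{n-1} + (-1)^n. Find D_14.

32071101049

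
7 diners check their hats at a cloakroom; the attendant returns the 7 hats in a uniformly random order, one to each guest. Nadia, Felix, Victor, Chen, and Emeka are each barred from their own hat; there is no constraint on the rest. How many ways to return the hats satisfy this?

Inclusion-exclusion on the 5 forbidden self-matches:
Σ_{j=0}^{5} (-1)^j C(5,j)(7-j)!
= C(5,0)·7! - C(5,1)·6! + C(5,2)·5! - C(5,3)·4! + C(5,4)·3! - C(5,5)·2!
= 5040 - 3600 + 1200 - 240 + 30 - 2
= 2428

2428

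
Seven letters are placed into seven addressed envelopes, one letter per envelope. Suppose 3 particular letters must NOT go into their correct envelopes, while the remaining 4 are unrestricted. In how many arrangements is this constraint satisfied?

3216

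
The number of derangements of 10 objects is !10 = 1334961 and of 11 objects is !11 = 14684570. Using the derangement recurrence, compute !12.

176214841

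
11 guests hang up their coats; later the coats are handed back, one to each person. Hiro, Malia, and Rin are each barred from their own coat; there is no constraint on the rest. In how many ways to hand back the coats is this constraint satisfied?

30078720

Let A_j be the event that the j-th constrained one is fixed. By inclusion-exclusion over the 3 events:
Σ_{j=0}^{3} (-1)^j C(3,j)(11-j)!
= C(3,0)·11! - C(3,1)·10! + C(3,2)·9! - C(3,3)·8!
= 39916800 - 10886400 + 1088640 - 40320
= 30078720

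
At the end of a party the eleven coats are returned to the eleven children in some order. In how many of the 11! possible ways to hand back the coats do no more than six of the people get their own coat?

# with exactly i fixed is C(11,i)·!(11-i); sum over i=0..6:
  i=0: C(11,0)·!11 = 1·14684570 = 14684570
  i=1: C(11,1)·!10 = 11·1334961 = 14684571
  i=2: C(11,2)·!9 = 55·133496 = 7342280
  i=3: C(11,3)·!8 = 165·14833 = 2447445
  i=4: C(11,4)·!7 = 330·1854 = 611820
  i=5: C(11,5)·!6 = 462·265 = 122430
  i=6: C(11,6)·!5 = 462·44 = 20328
Total = 39913444.

39913444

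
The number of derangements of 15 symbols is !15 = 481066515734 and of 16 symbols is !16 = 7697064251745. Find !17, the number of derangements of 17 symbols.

130850092279664

!17 = (17-1)·(!16 + !15) = 16·(7697064251745 + 481066515734) = 16·8178130767479 = 130850092279664.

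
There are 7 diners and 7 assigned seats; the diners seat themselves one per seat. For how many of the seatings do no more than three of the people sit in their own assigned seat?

4948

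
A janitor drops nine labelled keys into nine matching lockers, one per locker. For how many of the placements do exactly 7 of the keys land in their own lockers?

Pick the 7 fixed positions: C(9,7) = 36 ways.
The remaining 2 must be deranged: !2 = 1.
Total: 36 × 1 = 36.

36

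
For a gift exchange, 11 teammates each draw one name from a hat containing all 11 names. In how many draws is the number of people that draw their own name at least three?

3205379

Sum C(11,i)·!(11-i) for i = 3..11:
  i=3: C(11,3)·!8 = 165·14833 = 2447445
  i=4: C(11,4)·!7 = 330·1854 = 611820
  i=5: C(11,5)·!6 = 462·265 = 122430
  i=6: C(11,6)·!5 = 462·44 = 20328
  i=7: C(11,7)·!4 = 330·9 = 2970
  i=8: C(11,8)·!3 = 165·2 = 330
  i=9: C(11,9)·!2 = 55·1 = 55
  i=10: C(11,10)·!1 = 11·0 = 0
  i=11: C(11,11)·!0 = 1·1 = 1
Total = 3205379.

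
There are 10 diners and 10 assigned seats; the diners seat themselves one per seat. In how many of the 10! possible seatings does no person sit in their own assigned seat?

The subfactorial !10 = [10!/e] (nearest integer).
10! = 3628800, and 3628800/e ≈ 1334960.92, so !10 = 1334961.

1334961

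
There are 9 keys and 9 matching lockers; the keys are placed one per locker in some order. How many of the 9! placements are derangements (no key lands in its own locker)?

133496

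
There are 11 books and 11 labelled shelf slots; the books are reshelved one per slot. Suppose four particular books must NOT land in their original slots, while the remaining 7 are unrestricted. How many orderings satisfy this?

27422640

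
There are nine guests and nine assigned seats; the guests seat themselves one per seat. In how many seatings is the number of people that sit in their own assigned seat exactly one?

133497

Pick the single fixed position: C(9,1) = 9 ways.
The remaining 8 must be deranged: !8 = 14833.
Total: 9 × 14833 = 133497.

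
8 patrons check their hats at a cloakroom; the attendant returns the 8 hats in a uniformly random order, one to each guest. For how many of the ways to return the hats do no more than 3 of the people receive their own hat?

Sum C(8,i)·!(8-i) for i = 0..3:
  i=0: C(8,0)·!8 = 1·14833 = 14833
  i=1: C(8,1)·!7 = 8·1854 = 14832
  i=2: C(8,2)·!6 = 28·265 = 7420
  i=3: C(8,3)·!5 = 56·44 = 2464
Total = 39549.

39549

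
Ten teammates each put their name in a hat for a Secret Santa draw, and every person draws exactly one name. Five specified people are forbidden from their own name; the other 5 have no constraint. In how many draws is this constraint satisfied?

2170680

Let A_j be the event that the j-th constrained one is fixed. By inclusion-exclusion over the 5 events:
Σ_{j=0}^{5} (-1)^j C(5,j)(10-j)!
= C(5,0)·10! - C(5,1)·9! + C(5,2)·8! - C(5,3)·7! + C(5,4)·6! - C(5,5)·5!
= 3628800 - 1814400 + 403200 - 50400 + 3600 - 120
= 2170680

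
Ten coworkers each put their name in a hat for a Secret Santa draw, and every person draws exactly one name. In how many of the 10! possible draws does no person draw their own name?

1334961

!10 is the nearest integer to 10!/e.
10! = 3628800, and 3628800/e ≈ 1334960.92, so !10 = 1334961.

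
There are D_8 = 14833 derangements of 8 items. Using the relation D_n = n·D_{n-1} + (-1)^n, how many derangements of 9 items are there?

D_9 = 9·14833 - 1 = 133496.

133496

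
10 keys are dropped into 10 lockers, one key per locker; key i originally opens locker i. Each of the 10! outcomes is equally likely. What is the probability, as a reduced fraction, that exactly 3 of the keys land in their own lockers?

103/1680

Favorable outcomes: C(10,3)·!7 = 120·1854 = 222480.
Total outcomes: 10! = 3628800.
Probability = 222480/3628800 = 103/1680.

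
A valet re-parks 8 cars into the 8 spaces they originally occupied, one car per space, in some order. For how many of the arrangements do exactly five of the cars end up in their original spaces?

112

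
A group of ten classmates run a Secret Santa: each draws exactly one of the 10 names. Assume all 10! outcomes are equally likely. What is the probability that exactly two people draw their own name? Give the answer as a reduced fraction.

2119/11520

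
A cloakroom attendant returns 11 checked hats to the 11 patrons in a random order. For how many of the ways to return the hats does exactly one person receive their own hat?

Choose which one of the 11 is fixed: C(11,1) = 11.
The other 10 form a derangement: !10 = 1334961.
Total: 11 × 1334961 = 14684571.

14684571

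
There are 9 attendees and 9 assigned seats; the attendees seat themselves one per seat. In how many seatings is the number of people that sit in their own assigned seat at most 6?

362843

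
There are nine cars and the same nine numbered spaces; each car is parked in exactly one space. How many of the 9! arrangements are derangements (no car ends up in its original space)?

133496

Use !n = n·!(n-1) + (-1)^n.
!9 = 9·14833 - 1 = 133496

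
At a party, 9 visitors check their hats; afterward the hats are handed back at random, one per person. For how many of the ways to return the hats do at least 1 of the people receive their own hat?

229384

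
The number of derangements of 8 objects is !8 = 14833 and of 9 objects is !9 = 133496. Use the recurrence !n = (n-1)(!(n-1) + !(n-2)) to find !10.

1334961

!10 = (10-1)·(!9 + !8) = 9·(133496 + 14833) = 9·148329 = 1334961.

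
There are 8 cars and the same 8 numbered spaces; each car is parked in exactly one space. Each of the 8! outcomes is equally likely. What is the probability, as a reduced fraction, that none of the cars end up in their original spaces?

Favorable outcomes: !8 = 14833.
Total outcomes: 8! = 40320.
Probability = 14833/40320 = 2119/5760.

2119/5760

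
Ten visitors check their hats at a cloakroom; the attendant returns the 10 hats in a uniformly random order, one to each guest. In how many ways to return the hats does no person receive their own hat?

1334961

!10 is the nearest integer to 10!/e.
10! = 3628800, and 3628800/e ≈ 1334960.92, so !10 = 1334961.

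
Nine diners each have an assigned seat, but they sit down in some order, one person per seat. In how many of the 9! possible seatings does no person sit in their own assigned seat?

133496

Use !n = n·!(n-1) + (-1)^n.
!9 = 9·14833 - 1 = 133496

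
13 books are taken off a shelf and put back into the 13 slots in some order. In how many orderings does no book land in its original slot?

!13 = 13! · Σ_{k=0}^{13} (-1)^k/k!
= 13! - 13!/1! + 13!/2! - 13!/3! + 13!/4! - 13!/5! + 13!/6! - 13!/7! + 13!/8! - 13!/9! + 13!/10! - 13!/11! + 13!/12! - 13!/13!
= 6227020800 - 6227020800 + 3113510400 - 1037836800 + 259459200 - 51891840 + 8648640 - 1235520 + 154440 - 17160 + 1716 - 156 + 13 - 1
= 2290792932

2290792932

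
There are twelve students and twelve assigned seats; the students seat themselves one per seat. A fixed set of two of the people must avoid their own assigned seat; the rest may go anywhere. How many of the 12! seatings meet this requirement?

402796800

Inclusion-exclusion on the 2 forbidden self-matches:
Σ_{j=0}^{2} (-1)^j C(2,j)(12-j)!
= C(2,0)·12! - C(2,1)·11! + C(2,2)·10!
= 479001600 - 79833600 + 3628800
= 402796800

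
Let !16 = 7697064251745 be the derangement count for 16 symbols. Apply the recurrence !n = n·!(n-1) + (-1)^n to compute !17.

!17 = 17·7697064251745 - 1 = 130850092279664.

130850092279664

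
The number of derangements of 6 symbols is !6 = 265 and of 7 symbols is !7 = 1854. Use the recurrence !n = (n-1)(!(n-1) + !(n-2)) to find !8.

!8 = (8-1)·(!7 + !6) = 7·(1854 + 265) = 7·2119 = 14833.

14833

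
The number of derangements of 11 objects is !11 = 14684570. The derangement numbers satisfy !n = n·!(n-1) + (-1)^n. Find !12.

176214841

!12 = 12·14684570 + 1 = 176214841.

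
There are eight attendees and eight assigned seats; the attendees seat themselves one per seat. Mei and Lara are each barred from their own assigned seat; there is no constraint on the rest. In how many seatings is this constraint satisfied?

30960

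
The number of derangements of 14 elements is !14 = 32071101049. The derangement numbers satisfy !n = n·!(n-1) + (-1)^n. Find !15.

481066515734

!15 = 15·32071101049 - 1 = 481066515734.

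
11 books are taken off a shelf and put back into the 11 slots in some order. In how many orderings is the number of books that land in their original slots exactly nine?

Choose which 9 of the 11 are fixed: C(11,9) = 55.
The other 2 form a derangement: !2 = 1.
Total: 55 × 1 = 55.

55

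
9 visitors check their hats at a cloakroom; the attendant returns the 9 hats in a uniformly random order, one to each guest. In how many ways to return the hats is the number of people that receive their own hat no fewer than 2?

95887

# with exactly i fixed is C(9,i)·!(9-i); sum over i=2..9:
  i=2: C(9,2)·!7 = 36·1854 = 66744
  i=3: C(9,3)·!6 = 84·265 = 22260
  i=4: C(9,4)·!5 = 126·44 = 5544
  i=5: C(9,5)·!4 = 126·9 = 1134
  i=6: C(9,6)·!3 = 84·2 = 168
  i=7: C(9,7)·!2 = 36·1 = 36
  i=8: C(9,8)·!1 = 9·0 = 0
  i=9: C(9,9)·!0 = 1·1 = 1
Total = 95887.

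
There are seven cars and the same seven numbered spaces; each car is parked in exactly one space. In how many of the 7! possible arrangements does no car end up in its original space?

1854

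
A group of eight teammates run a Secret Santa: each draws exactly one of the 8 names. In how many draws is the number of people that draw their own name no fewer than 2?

Sum C(8,i)·!(8-i) for i = 2..8:
  i=2: C(8,2)·!6 = 28·265 = 7420
  i=3: C(8,3)·!5 = 56·44 = 2464
  i=4: C(8,4)·!4 = 70·9 = 630
  i=5: C(8,5)·!3 = 56·2 = 112
  i=6: C(8,6)·!2 = 28·1 = 28
  i=7: C(8,7)·!1 = 8·0 = 0
  i=8: C(8,8)·!0 = 1·1 = 1
Total = 10655.

10655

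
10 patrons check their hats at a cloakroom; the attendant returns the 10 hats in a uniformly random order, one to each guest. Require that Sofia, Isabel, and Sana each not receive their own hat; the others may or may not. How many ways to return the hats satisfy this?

2656080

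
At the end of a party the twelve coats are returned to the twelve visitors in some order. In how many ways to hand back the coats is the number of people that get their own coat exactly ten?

Pick the 10 fixed positions: C(12,10) = 66 ways.
The other 2 form a derangement: !2 = 1.
Total: 66 × 1 = 66.

66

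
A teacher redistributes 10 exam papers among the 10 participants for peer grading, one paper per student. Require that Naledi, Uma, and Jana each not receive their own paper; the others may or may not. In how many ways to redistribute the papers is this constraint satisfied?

2656080

Inclusion-exclusion on the 3 forbidden self-matches:
Σ_{j=0}^{3} (-1)^j C(3,j)(10-j)!
= C(3,0)·10! - C(3,1)·9! + C(3,2)·8! - C(3,3)·7!
= 3628800 - 1088640 + 120960 - 5040
= 2656080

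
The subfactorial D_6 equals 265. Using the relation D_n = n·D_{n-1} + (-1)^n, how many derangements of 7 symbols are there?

1854

D_7 = 7·265 - 1 = 1854.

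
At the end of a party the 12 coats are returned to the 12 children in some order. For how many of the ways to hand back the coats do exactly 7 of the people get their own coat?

34848

Choose which 7 of the 12 are fixed: C(12,7) = 792.
The other 5 form a derangement: !5 = 44.
Total: 792 × 44 = 34848.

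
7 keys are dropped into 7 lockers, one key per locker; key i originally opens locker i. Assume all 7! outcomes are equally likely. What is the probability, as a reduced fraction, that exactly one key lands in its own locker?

Favorable outcomes: C(7,1)·!6 = 7·265 = 1855.
Total outcomes: 7! = 5040.
Probability = 1855/5040 = 53/144.

53/144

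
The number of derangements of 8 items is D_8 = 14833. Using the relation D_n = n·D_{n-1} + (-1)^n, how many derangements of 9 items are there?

133496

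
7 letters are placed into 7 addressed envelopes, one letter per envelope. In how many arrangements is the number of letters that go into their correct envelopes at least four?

92

# with exactly i fixed is C(7,i)·!(7-i); sum over i=4..7:
  i=4: C(7,4)·!3 = 35·2 = 70
  i=5: C(7,5)·!2 = 21·1 = 21
  i=6: C(7,6)·!1 = 7·0 = 0
  i=7: C(7,7)·!0 = 1·1 = 1
Total = 92.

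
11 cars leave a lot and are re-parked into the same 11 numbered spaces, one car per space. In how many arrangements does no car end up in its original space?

14684570

The subfactorial !11 = [11!/e] (nearest integer).
11! = 39916800, and 39916800/e ≈ 14684570.08, so !11 = 14684570.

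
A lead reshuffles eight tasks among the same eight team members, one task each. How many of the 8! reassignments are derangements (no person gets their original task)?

14833

By inclusion-exclusion, !8 = Σ (-1)^k · 8!/k! for k=0..8
= 8! - 8!/1! + 8!/2! - 8!/3! + 8!/4! - 8!/5! + 8!/6! - 8!/7! + 8!/8!
= 40320 - 40320 + 20160 - 6720 + 1680 - 336 + 56 - 8 + 1
= 14833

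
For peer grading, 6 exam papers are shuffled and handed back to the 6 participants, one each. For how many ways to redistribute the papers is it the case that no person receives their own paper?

The number of derangements of 6 is !6 = Σ_{k=0}^{6} (-1)^k·6!/k!
= 6! - 6!/1! + 6!/2! - 6!/3! + 6!/4! - 6!/5! + 6!/6!
= 720 - 720 + 360 - 120 + 30 - 6 + 1
= 265

265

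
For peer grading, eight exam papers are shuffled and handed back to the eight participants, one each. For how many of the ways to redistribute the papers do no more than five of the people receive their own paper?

Sum C(8,i)·!(8-i) for i = 0..5:
  i=0: C(8,0)·!8 = 1·14833 = 14833
  i=1: C(8,1)·!7 = 8·1854 = 14832
  i=2: C(8,2)·!6 = 28·265 = 7420
  i=3: C(8,3)·!5 = 56·44 = 2464
  i=4: C(8,4)·!4 = 70·9 = 630
  i=5: C(8,5)·!3 = 56·2 = 112
Total = 40291.

40291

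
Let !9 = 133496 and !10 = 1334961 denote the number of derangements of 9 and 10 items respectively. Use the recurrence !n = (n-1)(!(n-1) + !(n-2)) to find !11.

14684570

!11 = (11-1)·(!10 + !9) = 10·(1334961 + 133496) = 10·1468457 = 14684570.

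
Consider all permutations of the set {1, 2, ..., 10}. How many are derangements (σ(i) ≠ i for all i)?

1334961

!10 is the nearest integer to 10!/e.
10! = 3628800, and 3628800/e ≈ 1334960.92, so !10 = 1334961.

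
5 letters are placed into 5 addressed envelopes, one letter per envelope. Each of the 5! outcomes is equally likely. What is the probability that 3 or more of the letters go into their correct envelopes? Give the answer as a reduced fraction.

Favorable outcomes: Σ_{i≥3} C(5,i)·!(5-i) = 10·1 + 5·0 + 1·1 = 11.
Total outcomes: 5! = 120.
Probability = 11/120 = 11/120.

11/120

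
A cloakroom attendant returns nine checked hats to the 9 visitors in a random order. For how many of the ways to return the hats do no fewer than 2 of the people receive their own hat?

95887

# with exactly i fixed is C(9,i)·!(9-i); sum over i=2..9:
  i=2: C(9,2)·!7 = 36·1854 = 66744
  i=3: C(9,3)·!6 = 84·265 = 22260
  i=4: C(9,4)·!5 = 126·44 = 5544
  i=5: C(9,5)·!4 = 126·9 = 1134
  i=6: C(9,6)·!3 = 84·2 = 168
  i=7: C(9,7)·!2 = 36·1 = 36
  i=8: C(9,8)·!1 = 9·0 = 0
  i=9: C(9,9)·!0 = 1·1 = 1
Total = 95887.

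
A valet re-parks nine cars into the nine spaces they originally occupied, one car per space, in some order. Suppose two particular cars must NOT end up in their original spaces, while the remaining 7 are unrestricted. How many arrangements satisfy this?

287280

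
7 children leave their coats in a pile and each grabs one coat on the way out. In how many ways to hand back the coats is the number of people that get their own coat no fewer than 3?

407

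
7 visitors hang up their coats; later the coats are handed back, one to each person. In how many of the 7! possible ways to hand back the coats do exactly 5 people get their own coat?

21

Pick the 5 fixed positions: C(7,5) = 21 ways.
The other 2 form a derangement: !2 = 1.
Total: 21 × 1 = 21.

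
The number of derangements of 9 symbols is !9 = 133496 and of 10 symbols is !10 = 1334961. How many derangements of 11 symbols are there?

!11 = (11-1)·(!10 + !9) = 10·(1334961 + 133496) = 10·1468457 = 14684570.

14684570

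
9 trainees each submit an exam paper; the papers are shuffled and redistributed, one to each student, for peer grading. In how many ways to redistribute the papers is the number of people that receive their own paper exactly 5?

1134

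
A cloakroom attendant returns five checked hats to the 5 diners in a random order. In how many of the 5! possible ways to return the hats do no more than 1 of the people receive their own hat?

89

# with exactly i fixed is C(5,i)·!(5-i); sum over i=0..1:
  i=0: C(5,0)·!5 = 1·44 = 44
  i=1: C(5,1)·!4 = 5·9 = 45
Total = 89.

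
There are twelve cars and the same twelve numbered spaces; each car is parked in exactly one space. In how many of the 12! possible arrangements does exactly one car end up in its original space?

176214840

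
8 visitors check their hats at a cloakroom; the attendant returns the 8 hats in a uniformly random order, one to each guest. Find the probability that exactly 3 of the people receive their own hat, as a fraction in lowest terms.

11/180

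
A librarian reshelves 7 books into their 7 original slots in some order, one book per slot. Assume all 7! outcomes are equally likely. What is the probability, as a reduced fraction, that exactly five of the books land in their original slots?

1/240

Favorable outcomes: C(7,5)·!2 = 21·1 = 21.
Total outcomes: 7! = 5040.
Probability = 21/5040 = 1/240.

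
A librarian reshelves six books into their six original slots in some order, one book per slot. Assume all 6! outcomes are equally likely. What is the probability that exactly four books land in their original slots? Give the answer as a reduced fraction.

1/48

Favorable outcomes: C(6,4)·!2 = 15·1 = 15.
Total outcomes: 6! = 720.
Probability = 15/720 = 1/48.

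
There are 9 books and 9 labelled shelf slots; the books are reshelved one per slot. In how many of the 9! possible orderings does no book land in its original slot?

133496

!9 = 9! · Σ_{k=0}^{9} (-1)^k/k!
= 9! - 9!/1! + 9!/2! - 9!/3! + 9!/4! - 9!/5! + 9!/6! - 9!/7! + 9!/8! - 9!/9!
= 362880 - 362880 + 181440 - 60480 + 15120 - 3024 + 504 - 72 + 9 - 1
= 133496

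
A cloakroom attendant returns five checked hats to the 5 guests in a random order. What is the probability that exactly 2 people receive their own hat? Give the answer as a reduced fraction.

1/6

Favorable outcomes: C(5,2)·!3 = 10·2 = 20.
Total outcomes: 5! = 120.
Probability = 20/120 = 1/6.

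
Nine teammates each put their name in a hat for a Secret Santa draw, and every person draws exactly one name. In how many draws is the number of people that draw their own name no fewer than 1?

229384

# with exactly i fixed is C(9,i)·!(9-i); sum over i=1..9:
  i=1: C(9,1)·!8 = 9·14833 = 133497
  i=2: C(9,2)·!7 = 36·1854 = 66744
  i=3: C(9,3)·!6 = 84·265 = 22260
  i=4: C(9,4)·!5 = 126·44 = 5544
  i=5: C(9,5)·!4 = 126·9 = 1134
  i=6: C(9,6)·!3 = 84·2 = 168
  i=7: C(9,7)·!2 = 36·1 = 36
  i=8: C(9,8)·!1 = 9·0 = 0
  i=9: C(9,9)·!0 = 1·1 = 1
Total = 229384.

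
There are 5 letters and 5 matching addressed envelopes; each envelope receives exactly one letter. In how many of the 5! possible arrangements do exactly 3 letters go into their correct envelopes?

10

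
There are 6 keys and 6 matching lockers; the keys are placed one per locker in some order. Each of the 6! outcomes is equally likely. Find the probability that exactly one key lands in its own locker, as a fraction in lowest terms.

11/30

Favorable outcomes: C(6,1)·!5 = 6·44 = 264.
Total outcomes: 6! = 720.
Probability = 264/720 = 11/30.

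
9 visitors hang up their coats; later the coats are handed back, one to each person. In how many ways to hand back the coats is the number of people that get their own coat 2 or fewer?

Sum C(9,i)·!(9-i) for i = 0..2:
  i=0: C(9,0)·!9 = 1·133496 = 133496
  i=1: C(9,1)·!8 = 9·14833 = 133497
  i=2: C(9,2)·!7 = 36·1854 = 66744
Total = 333737.

333737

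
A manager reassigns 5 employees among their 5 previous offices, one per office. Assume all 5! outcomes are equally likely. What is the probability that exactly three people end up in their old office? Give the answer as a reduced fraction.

1/12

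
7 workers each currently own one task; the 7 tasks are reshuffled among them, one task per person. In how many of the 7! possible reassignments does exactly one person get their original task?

Choose which one of the 7 is fixed: C(7,1) = 7.
The other 6 form a derangement: !6 = 265.
Total: 7 × 265 = 1855.

1855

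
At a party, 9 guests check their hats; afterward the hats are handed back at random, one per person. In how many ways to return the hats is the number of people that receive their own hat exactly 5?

1134

Pick the 5 fixed positions: C(9,5) = 126 ways.
The other 4 form a derangement: !4 = 9.
Total: 126 × 9 = 1134.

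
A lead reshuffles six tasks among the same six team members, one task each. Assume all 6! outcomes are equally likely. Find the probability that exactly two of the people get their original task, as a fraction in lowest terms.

3/16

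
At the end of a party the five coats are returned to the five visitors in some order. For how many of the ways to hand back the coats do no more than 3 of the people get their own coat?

119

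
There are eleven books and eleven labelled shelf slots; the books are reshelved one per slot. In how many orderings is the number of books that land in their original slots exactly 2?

7342280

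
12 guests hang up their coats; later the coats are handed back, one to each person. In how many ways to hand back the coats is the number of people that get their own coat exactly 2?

88107426

Pick the 2 fixed positions: C(12,2) = 66 ways.
The other 10 form a derangement: !10 = 1334961.
Total: 66 × 1334961 = 88107426.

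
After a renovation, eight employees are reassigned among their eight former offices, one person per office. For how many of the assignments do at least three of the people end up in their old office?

3235

Sum C(8,i)·!(8-i) for i = 3..8:
  i=3: C(8,3)·!5 = 56·44 = 2464
  i=4: C(8,4)·!4 = 70·9 = 630
  i=5: C(8,5)·!3 = 56·2 = 112
  i=6: C(8,6)·!2 = 28·1 = 28
  i=7: C(8,7)·!1 = 8·0 = 0
  i=8: C(8,8)·!0 = 1·1 = 1
Total = 3235.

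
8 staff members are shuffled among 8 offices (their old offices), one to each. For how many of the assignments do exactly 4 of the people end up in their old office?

Pick the 4 fixed positions: C(8,4) = 70 ways.
The other 4 form a derangement: !4 = 9.
Total: 70 × 9 = 630.

630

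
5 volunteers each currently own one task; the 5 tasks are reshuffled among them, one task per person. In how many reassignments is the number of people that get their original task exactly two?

Pick the 2 fixed positions: C(5,2) = 10 ways.
The other 3 form a derangement: !3 = 2.
Total: 10 × 2 = 20.

20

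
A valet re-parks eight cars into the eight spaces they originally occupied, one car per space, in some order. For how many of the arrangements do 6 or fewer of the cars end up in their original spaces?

# with exactly i fixed is C(8,i)·!(8-i); sum over i=0..6:
  i=0: C(8,0)·!8 = 1·14833 = 14833
  i=1: C(8,1)·!7 = 8·1854 = 14832
  i=2: C(8,2)·!6 = 28·265 = 7420
  i=3: C(8,3)·!5 = 56·44 = 2464
  i=4: C(8,4)·!4 = 70·9 = 630
  i=5: C(8,5)·!3 = 56·2 = 112
  i=6: C(8,6)·!2 = 28·1 = 28
Total = 40319.

40319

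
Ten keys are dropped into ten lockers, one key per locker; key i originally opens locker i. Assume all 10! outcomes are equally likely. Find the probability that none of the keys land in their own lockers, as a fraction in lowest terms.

16481/44800

Favorable outcomes: !10 = 1334961.
Total outcomes: 10! = 3628800.
Probability = 1334961/3628800 = 16481/44800.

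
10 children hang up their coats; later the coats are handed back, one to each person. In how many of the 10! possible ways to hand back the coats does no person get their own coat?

1334961

The subfactorial !10 = [10!/e] (nearest integer).
10! = 3628800, and 3628800/e ≈ 1334960.92, so !10 = 1334961.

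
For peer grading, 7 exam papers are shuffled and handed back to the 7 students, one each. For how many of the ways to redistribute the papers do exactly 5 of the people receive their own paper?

21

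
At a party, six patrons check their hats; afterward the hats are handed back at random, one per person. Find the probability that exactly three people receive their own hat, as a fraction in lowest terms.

1/18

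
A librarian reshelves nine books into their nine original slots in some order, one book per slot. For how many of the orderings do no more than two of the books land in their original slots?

333737

# with exactly i fixed is C(9,i)·!(9-i); sum over i=0..2:
  i=0: C(9,0)·!9 = 1·133496 = 133496
  i=1: C(9,1)·!8 = 9·14833 = 133497
  i=2: C(9,2)·!7 = 36·1854 = 66744
Total = 333737.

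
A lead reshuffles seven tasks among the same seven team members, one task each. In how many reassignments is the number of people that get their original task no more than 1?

# with exactly i fixed is C(7,i)·!(7-i); sum over i=0..1:
  i=0: C(7,0)·!7 = 1·1854 = 1854
  i=1: C(7,1)·!6 = 7·265 = 1855
Total = 3709.

3709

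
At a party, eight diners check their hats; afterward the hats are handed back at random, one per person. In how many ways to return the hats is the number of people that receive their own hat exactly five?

Pick the 5 fixed positions: C(8,5) = 56 ways.
The remaining 3 must be deranged: !3 = 2.
Total: 56 × 2 = 112.

112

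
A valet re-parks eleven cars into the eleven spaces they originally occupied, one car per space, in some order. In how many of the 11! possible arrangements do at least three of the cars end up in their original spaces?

Sum C(11,i)·!(11-i) for i = 3..11:
  i=3: C(11,3)·!8 = 165·14833 = 2447445
  i=4: C(11,4)·!7 = 330·1854 = 611820
  i=5: C(11,5)·!6 = 462·265 = 122430
  i=6: C(11,6)·!5 = 462·44 = 20328
  i=7: C(11,7)·!4 = 330·9 = 2970
  i=8: C(11,8)·!3 = 165·2 = 330
  i=9: C(11,9)·!2 = 55·1 = 55
  i=10: C(11,10)·!1 = 11·0 = 0
  i=11: C(11,11)·!0 = 1·1 = 1
Total = 3205379.

3205379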